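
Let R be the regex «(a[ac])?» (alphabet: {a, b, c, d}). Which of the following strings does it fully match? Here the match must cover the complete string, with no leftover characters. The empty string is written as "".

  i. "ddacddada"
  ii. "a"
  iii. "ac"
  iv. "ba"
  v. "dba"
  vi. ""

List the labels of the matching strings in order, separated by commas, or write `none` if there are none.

iii, vi

i → no match
ii → no match
iii → match
iv → no match
v → no match
vi → match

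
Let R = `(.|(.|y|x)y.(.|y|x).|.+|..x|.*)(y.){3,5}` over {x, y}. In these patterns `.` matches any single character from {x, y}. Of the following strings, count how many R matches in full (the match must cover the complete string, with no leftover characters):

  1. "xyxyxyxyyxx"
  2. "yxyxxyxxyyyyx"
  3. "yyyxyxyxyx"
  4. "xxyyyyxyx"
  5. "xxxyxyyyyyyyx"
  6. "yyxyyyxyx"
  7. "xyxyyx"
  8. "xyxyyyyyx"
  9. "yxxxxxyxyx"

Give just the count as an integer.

5

1 → no match
2 → no match
3 → match
4 → match
5 → match
6 → match
7 → no match
8 → match
9 → no match
Total matched: 5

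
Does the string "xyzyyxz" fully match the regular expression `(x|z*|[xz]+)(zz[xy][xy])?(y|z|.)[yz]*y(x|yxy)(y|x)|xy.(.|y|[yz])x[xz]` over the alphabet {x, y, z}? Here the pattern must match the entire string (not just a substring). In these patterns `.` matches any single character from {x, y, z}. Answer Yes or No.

No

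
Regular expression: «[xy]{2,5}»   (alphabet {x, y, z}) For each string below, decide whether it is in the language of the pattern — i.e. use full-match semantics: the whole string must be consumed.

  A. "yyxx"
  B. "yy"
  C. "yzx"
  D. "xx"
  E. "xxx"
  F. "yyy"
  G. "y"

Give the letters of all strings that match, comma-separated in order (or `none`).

A, B, D, E, F

A → match
B → match
C → no match
D → match
E → match
F → match
G → no match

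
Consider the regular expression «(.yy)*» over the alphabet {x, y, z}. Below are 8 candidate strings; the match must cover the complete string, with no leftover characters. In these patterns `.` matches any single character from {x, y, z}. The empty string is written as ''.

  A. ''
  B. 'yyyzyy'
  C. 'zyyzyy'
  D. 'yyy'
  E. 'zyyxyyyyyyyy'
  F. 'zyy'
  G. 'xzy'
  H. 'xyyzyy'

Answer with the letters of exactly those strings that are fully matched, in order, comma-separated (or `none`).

A → match
B → match
C → match
D → match
E → match
F → match
G → no match
H → match

A, B, C, D, E, F, H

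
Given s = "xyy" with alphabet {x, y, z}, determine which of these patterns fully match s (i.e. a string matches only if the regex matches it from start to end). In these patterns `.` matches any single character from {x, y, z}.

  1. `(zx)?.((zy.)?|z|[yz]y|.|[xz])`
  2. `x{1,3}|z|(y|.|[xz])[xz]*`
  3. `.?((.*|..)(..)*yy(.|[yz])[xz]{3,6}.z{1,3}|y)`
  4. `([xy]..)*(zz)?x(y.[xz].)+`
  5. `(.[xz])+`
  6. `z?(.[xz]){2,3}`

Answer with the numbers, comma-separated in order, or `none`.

1 → match
2 → no match
3 → no match
4 → no match
5 → no match
6 → no match

1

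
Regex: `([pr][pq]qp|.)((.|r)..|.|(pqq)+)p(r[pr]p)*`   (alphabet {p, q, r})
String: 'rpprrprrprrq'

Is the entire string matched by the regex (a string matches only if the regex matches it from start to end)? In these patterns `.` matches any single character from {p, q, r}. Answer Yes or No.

No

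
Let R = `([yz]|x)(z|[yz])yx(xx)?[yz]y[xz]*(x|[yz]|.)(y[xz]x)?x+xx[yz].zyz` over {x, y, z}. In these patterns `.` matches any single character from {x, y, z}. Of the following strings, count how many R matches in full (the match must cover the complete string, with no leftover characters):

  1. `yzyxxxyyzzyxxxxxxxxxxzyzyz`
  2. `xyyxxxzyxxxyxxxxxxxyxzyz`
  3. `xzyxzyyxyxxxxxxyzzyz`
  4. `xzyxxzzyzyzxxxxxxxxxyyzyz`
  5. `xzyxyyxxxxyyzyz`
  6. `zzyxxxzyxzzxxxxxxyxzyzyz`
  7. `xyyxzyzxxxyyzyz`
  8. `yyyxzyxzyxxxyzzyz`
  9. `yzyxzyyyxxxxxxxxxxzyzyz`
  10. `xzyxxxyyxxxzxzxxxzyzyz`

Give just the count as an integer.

1 → match
2 → match
3 → no match
4 → no match
5 → match
6 → no match
7 → match
8 → match
9 → match
10 → match
Total matched: 7

7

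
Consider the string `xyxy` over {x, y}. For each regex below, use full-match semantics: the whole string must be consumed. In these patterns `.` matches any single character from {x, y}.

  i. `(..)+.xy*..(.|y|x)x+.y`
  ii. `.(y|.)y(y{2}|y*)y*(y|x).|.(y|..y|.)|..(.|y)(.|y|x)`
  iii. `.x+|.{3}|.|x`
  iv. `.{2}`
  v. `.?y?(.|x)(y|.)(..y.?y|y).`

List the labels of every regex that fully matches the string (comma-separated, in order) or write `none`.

ii

i → no match
ii → match
iii → no match
iv → no match
v → no match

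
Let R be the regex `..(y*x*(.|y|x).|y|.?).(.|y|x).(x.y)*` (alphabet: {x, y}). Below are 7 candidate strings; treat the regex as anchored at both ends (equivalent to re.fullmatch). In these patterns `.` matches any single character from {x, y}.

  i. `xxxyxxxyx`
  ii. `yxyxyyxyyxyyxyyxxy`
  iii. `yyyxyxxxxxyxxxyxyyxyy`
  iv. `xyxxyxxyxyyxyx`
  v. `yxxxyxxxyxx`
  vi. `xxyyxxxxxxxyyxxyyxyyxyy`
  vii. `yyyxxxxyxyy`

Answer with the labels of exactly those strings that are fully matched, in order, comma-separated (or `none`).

ii, vi, vii

i. `xxxyxxxyx` → no match
ii → match
iii → no match
iv → no match
v. `yxxxyxxxyxx` → no match
vi → match
vii. `yyyxxxxyxyy` → match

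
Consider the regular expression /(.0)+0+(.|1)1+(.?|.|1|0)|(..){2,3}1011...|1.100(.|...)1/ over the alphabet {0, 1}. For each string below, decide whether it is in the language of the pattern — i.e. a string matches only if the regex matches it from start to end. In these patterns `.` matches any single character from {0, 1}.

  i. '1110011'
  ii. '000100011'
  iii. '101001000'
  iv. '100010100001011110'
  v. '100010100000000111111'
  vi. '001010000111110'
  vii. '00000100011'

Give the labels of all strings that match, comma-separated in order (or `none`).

i → match
ii → no match
iii → no match
iv → no match
v → match
vi → match
vii → no match

i, v, vi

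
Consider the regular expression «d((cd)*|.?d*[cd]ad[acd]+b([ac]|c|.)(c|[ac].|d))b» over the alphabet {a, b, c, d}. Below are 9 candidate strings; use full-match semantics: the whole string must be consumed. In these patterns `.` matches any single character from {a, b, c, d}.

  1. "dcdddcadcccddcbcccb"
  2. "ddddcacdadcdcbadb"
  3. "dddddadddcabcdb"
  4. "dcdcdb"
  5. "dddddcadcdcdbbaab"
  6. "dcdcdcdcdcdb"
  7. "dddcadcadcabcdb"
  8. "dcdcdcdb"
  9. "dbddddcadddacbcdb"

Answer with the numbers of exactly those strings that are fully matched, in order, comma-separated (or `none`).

1, 3, 4, 5, 6, 7, 8, 9

1 → match
2 → no match
3 → match
4 → match
5 → match
6 → match
7 → match
8 → match
9 → match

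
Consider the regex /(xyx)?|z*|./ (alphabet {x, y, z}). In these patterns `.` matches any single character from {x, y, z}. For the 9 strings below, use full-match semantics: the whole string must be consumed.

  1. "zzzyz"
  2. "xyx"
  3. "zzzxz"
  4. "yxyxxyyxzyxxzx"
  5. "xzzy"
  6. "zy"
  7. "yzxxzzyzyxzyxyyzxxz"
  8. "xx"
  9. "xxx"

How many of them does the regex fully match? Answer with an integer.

1

1 → no match
2 → match
3 → no match
4 → no match
5 → no match
6 → no match
7 → no match
8 → no match
9 → no match
Total matched: 1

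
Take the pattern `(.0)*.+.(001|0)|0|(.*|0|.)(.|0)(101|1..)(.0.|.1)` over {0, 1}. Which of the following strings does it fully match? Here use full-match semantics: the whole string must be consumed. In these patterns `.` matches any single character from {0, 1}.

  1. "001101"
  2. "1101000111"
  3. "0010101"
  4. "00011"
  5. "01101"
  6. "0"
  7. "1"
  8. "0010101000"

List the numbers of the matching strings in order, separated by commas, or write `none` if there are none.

3, 6, 8

1 → no match
2 → no match
3 → match
4 → no match
5 → no match
6 → match
7 → no match
8 → match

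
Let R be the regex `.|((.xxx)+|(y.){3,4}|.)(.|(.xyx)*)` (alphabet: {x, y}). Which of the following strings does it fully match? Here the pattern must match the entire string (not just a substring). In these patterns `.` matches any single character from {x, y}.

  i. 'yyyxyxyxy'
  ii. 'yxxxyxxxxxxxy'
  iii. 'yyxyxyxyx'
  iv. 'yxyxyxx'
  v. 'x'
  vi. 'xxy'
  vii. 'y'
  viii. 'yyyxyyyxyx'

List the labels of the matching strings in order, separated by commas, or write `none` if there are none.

i, ii, iii, iv, v, vii, viii

i → match
ii → match
iii → match
iv → match
v → match
vi → no match
vii → match
viii → match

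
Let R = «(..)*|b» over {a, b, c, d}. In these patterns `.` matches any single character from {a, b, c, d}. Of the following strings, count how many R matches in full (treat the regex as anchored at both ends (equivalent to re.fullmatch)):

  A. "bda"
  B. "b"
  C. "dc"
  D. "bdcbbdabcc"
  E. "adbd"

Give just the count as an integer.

4

A → no match
B → match
C → match
D → match
E → match
Total matched: 4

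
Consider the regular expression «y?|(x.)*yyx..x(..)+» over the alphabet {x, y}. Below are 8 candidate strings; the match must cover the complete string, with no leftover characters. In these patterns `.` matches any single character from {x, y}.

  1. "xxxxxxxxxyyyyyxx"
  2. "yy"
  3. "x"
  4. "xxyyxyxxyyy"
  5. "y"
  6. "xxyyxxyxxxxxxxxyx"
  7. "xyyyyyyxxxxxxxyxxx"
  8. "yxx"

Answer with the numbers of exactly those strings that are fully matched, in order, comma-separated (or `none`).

1 → no match
2 → no match
3 → no match
4 → no match
5 → match
6 → no match
7 → no match
8 → no match

5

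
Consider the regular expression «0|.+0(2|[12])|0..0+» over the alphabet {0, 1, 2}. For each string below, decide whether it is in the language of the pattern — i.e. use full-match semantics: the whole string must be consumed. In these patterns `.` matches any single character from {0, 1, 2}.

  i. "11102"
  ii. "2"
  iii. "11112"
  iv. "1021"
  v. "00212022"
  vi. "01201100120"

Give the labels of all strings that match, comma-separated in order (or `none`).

i

i → match
ii → no match
iii → no match
iv → no match
v → no match
vi → no match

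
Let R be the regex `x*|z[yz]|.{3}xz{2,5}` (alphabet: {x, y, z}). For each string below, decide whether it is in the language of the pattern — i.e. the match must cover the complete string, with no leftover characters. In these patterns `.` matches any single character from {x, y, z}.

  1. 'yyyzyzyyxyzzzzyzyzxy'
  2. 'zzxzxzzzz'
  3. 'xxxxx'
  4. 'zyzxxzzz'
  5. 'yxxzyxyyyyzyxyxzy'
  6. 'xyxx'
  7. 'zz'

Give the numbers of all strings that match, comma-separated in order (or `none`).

1 → no match
2 → no match
3 → match
4 → no match
5 → no match
6 → no match
7 → match

3, 7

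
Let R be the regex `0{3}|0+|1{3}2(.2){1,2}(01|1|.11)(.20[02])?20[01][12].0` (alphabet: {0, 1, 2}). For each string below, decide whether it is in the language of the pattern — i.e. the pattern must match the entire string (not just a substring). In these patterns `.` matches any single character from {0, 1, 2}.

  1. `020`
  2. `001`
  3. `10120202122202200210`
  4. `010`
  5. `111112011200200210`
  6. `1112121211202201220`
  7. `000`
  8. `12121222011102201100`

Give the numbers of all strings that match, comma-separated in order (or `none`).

1 → no match
2 → no match — must end with `0`
3 → no match
4 → no match
5 → no match
6 → match
7 → match
8 → no match

6, 7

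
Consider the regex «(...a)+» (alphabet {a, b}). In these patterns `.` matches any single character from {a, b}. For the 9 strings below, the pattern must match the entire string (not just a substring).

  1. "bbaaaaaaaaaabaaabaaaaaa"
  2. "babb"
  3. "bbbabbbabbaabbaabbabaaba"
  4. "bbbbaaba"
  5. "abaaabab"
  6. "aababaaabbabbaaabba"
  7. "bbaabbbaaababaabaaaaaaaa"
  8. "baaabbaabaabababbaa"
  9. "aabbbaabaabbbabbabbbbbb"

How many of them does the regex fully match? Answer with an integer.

1 → no match
2. "babb" → no match — must end with "a"
3 → no match
4. "bbbbaaba" → no match
5. "abaaabab" → no match — must end with "a"
6 → no match
7 → no match
8 → no match
9 → no match — must end with "a"
Total matched: 0

0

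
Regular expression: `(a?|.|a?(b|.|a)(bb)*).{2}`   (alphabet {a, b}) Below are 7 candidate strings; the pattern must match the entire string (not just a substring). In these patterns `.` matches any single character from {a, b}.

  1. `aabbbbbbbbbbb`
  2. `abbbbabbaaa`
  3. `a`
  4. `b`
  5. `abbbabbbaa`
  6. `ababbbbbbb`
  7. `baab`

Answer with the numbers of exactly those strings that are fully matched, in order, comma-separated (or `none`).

none

1 → no match
2 → no match
3 → no match
4 → no match
5 → no match
6 → no match
7 → no match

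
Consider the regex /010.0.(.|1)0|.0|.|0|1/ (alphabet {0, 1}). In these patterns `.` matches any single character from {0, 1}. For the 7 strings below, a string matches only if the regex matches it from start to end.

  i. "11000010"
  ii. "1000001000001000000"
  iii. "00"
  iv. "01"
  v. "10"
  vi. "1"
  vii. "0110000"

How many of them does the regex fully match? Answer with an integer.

i → no match
ii → no match
iii → match
iv → no match
v → match
vi → match
vii → no match
Total matched: 3

3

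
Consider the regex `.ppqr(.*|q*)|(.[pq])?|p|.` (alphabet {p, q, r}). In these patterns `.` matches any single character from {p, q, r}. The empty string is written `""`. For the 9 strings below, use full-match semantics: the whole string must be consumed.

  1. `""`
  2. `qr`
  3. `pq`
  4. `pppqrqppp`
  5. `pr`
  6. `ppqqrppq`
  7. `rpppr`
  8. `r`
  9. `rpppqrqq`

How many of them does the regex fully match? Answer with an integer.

4

1. `""` → match
2. `qr` → no match
3. `pq` → match
4. `pppqrqppp` → match
5. `pr` → no match
6. `ppqqrppq` → no match
7. `rpppr` → no match
8. `r` → match
9. `rpppqrqq` → no match
Total matched: 4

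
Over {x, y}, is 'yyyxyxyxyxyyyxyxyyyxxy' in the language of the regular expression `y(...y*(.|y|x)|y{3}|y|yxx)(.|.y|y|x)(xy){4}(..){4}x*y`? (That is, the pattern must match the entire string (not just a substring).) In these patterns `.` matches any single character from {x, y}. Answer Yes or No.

Yes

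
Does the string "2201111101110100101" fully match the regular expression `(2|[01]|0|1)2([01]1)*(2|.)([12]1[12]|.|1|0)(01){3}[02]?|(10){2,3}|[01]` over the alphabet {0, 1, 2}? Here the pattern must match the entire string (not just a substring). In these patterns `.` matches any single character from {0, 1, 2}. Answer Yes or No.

No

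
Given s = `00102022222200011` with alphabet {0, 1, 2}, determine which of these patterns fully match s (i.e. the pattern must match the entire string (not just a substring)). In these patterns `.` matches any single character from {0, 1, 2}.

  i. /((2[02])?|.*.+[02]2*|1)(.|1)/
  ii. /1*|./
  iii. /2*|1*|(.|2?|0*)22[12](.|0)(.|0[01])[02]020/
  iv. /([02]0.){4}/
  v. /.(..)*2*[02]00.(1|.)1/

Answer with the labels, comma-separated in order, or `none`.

v

i → no match
ii → no match
iii → no match
iv → no match
v → match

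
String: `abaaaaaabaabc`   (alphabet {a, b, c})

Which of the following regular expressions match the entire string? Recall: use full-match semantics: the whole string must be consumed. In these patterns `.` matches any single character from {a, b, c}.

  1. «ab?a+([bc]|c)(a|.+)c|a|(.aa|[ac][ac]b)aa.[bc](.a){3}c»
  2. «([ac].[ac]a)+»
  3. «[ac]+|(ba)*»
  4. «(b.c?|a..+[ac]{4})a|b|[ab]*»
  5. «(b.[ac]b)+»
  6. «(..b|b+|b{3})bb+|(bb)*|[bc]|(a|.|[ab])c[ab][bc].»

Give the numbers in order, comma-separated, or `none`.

1

1 → match
2 → no match — must end with `a`
3 → no match
4 → no match
5 → no match — must start with `b`
6 → no match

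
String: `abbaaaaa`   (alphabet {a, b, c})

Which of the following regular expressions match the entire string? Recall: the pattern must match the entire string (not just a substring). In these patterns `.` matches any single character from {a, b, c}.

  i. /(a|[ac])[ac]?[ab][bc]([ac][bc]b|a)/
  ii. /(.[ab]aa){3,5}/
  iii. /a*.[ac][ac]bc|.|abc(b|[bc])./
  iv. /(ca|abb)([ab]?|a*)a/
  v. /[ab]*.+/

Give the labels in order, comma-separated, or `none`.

i → no match
ii → no match
iii → no match
iv → match
v → match

iv, v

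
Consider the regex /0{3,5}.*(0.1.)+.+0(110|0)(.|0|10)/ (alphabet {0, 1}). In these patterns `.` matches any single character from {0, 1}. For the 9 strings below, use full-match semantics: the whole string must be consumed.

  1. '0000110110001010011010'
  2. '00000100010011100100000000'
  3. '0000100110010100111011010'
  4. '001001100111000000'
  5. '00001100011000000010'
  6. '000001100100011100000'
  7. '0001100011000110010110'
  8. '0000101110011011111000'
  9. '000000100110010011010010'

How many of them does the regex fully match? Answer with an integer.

7

1 → match
2 → match
3 → match
4 → no match
5 → match
6 → match
7 → no match
8 → match
9 → match
Total matched: 7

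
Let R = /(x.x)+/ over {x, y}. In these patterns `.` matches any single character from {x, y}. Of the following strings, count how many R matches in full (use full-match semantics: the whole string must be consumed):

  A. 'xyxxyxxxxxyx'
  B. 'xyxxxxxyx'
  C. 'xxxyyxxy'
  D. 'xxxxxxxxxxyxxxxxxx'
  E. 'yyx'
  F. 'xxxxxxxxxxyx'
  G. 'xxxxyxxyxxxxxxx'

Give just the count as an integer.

A → match
B → match
C → no match — must end with 'x'
D → match
E → no match — must start with 'x'
F → match
G → match
Total matched: 5

5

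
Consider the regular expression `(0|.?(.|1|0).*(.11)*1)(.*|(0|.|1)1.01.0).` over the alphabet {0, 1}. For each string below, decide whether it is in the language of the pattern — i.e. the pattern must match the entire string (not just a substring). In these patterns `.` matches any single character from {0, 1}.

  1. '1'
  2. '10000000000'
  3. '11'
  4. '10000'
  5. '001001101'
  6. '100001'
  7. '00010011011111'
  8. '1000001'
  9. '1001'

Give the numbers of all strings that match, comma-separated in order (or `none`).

1. '1' → no match
2. '10000000000' → no match
3. '11' → no match
4. '10000' → no match
5. '001001101' → match
6. '100001' → no match
7 → match
8. '1000001' → no match
9. '1001' → no match

5, 7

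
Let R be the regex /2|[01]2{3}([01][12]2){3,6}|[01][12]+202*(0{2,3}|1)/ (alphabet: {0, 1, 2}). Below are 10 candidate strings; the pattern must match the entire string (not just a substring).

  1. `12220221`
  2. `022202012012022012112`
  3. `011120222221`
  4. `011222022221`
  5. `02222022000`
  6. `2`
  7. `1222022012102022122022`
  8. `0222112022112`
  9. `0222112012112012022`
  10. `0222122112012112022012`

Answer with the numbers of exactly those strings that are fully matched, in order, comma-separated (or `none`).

1, 3, 4, 5, 6, 8, 9, 10

1 → match
2 → no match
3 → match
4 → match
5 → match
6 → match
7 → no match
8 → match
9 → match
10 → match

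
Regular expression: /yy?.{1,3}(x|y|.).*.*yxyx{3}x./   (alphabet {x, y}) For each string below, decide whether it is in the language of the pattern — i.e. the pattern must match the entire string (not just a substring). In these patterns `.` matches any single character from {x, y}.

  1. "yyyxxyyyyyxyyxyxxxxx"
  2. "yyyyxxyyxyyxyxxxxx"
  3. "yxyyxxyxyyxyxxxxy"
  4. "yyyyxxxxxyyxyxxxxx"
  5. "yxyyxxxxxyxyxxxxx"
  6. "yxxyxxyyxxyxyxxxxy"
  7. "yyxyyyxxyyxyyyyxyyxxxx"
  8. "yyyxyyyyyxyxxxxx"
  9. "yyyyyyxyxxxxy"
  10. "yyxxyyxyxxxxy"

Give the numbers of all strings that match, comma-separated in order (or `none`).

1 → match
2 → match
3 → match
4 → match
5 → match
6 → match
7 → no match
8 → match
9 → match
10 → match

1, 2, 3, 4, 5, 6, 8, 9, 10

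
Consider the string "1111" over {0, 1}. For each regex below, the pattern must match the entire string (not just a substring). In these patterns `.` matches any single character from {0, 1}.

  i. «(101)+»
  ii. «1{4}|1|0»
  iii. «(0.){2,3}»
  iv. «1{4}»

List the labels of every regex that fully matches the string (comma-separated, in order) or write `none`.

i → no match — must start with "101"
ii → match
iii → no match — must start with "0"
iv → match

ii, iv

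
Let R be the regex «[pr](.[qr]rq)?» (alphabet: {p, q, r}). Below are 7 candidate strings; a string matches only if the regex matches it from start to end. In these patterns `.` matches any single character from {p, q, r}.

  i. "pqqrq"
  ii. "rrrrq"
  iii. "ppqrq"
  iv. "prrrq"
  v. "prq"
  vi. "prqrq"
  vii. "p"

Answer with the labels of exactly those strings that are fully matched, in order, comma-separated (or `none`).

i → match
ii → match
iii → match
iv → match
v → no match
vi → match
vii → match

i, ii, iii, iv, vi, vii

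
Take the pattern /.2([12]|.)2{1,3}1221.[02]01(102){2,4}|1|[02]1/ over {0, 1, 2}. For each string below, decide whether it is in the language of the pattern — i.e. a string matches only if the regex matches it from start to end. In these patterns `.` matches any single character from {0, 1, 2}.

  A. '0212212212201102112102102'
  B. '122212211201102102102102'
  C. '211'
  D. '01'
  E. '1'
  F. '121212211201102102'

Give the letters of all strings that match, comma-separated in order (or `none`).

B, D, E, F

A → no match
B → match
C → no match
D → match
E → match
F → match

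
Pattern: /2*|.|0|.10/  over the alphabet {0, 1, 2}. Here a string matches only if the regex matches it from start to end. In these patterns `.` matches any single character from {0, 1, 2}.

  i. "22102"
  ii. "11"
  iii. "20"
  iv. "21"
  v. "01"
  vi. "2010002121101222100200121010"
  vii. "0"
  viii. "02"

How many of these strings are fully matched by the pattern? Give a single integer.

i → no match
ii → no match
iii → no match
iv → no match
v → no match
vi → no match
vii → match
viii → no match
Total matched: 1

1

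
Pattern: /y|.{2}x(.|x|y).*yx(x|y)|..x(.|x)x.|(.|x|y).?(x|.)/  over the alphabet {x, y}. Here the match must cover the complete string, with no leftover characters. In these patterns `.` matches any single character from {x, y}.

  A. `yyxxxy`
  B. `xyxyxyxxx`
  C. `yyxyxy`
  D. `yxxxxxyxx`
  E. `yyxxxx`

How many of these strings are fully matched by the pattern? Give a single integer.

4

A → match
B → no match
C → match
D → match
E → match
Total matched: 4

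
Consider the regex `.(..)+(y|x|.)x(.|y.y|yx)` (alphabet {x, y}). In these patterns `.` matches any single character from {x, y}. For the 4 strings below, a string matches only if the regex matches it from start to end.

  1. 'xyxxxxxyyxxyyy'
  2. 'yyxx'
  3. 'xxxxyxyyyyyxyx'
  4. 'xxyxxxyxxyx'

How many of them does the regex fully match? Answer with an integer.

1 → match
2 → no match
3 → no match
4 → match
Total matched: 2

2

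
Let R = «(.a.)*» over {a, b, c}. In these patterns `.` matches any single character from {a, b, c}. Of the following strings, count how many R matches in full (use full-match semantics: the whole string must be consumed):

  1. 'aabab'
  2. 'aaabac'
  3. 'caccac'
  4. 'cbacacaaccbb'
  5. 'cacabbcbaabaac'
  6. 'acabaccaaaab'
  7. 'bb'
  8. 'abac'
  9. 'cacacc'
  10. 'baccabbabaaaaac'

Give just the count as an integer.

3

1. 'aabab' → no match
2. 'aaabac' → match
3. 'caccac' → match
4. 'cbacacaaccbb' → no match
5 → no match
6. 'acabaccaaaab' → no match
7. 'bb' → no match
8. 'abac' → no match
9. 'cacacc' → no match
10 → match
Total matched: 3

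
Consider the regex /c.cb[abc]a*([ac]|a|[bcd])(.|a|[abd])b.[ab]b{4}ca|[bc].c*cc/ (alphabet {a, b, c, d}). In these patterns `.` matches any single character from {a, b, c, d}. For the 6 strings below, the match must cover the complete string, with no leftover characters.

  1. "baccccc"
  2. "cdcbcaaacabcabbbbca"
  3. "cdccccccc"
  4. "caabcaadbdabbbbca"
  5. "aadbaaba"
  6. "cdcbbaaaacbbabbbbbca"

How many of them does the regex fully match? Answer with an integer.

4

1 → match
2 → match
3 → match
4 → no match
5 → no match
6 → match
Total matched: 4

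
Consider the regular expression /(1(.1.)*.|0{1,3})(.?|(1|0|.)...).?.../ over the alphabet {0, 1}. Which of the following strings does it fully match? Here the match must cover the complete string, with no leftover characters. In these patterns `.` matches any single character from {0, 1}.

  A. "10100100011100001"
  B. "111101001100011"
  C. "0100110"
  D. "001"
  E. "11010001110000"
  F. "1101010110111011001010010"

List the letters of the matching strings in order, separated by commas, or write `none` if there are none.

A → no match
B → match
C. "0100110" → no match
D. "001" → no match
E → no match
F → no match

B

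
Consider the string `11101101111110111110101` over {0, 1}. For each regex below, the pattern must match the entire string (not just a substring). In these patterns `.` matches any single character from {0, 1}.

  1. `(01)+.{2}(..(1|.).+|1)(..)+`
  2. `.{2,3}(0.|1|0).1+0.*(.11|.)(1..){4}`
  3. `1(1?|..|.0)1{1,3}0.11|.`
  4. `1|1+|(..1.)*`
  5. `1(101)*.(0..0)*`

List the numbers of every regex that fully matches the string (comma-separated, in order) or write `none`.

1 → no match — must start with `01`
2 → match
3 → no match
4 → no match
5 → no match

2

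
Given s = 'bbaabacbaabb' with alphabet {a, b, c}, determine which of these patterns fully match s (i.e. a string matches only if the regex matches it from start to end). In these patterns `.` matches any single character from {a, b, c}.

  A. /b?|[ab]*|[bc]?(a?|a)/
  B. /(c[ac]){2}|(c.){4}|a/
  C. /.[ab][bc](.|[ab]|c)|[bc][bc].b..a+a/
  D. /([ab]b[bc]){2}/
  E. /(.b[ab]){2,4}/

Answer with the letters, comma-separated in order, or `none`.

E

A → no match
B → no match
C → no match
D → no match
E → match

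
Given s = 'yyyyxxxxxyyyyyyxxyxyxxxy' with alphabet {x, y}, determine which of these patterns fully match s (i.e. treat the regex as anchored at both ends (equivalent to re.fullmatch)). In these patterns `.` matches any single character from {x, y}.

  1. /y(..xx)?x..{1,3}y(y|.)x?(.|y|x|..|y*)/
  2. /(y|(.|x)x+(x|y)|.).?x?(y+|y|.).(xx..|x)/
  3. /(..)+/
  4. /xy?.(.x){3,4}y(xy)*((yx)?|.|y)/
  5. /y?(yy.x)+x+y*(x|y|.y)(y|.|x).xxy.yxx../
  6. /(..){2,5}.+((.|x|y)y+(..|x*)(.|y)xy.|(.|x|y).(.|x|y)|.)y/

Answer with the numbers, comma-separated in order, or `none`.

3, 5, 6

1 → no match
2 → no match
3 → match
4 → no match — must start with 'x'
5 → match
6 → match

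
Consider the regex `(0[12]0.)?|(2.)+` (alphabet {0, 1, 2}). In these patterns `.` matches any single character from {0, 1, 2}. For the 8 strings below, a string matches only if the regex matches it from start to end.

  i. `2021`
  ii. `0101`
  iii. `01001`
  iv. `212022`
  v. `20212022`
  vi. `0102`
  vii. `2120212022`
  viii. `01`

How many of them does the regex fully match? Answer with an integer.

i. `2021` → match
ii. `0101` → match
iii. `01001` → no match
iv. `212022` → match
v. `20212022` → match
vi. `0102` → match
vii. `2120212022` → match
viii. `01` → no match
Total matched: 6

6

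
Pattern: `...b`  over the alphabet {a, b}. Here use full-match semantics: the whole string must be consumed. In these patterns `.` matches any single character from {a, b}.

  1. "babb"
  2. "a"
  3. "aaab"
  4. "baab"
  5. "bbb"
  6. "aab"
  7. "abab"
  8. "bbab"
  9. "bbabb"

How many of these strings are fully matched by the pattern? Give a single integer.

5

1 → match
2 → no match — must end with "b"
3 → match
4 → match
5 → no match
6 → no match
7 → match
8 → match
9 → no match
Total matched: 5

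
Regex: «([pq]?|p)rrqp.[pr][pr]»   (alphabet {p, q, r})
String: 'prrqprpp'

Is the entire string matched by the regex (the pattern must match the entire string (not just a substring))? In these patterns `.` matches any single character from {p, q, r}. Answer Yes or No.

Yes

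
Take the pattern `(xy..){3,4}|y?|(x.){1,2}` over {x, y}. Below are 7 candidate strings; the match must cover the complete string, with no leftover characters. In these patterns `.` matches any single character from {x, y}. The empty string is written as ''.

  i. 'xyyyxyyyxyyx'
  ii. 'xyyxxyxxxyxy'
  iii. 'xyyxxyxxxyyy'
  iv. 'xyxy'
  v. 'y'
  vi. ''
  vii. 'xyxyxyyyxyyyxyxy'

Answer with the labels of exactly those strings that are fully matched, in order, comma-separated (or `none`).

i. 'xyyyxyyyxyyx' → match
ii. 'xyyxxyxxxyxy' → match
iii. 'xyyxxyxxxyyy' → match
iv. 'xyxy' → match
v. 'y' → match
vi. '' → match
vii → match

i, ii, iii, iv, v, vi, vii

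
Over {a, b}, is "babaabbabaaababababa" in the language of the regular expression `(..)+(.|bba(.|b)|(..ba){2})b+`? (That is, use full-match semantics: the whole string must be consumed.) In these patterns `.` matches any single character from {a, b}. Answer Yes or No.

Every match must end with "b", but "babaabbabaaababababa" does not.

No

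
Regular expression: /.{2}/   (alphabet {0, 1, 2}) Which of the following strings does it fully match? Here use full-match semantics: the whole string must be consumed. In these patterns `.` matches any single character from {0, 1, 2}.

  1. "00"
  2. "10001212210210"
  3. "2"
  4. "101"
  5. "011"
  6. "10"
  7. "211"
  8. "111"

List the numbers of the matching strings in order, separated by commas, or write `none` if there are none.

1, 6

1 → match
2 → no match
3 → no match
4 → no match
5 → no match
6 → match
7 → no match
8 → no match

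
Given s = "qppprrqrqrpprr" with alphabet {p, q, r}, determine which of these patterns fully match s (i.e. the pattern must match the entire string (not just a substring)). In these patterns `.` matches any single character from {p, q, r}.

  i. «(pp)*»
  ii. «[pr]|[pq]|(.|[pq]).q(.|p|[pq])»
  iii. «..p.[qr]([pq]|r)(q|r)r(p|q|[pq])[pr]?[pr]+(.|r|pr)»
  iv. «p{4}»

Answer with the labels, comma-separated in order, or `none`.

iii

i → no match
ii → no match
iii → match
iv → no match — must start with "p"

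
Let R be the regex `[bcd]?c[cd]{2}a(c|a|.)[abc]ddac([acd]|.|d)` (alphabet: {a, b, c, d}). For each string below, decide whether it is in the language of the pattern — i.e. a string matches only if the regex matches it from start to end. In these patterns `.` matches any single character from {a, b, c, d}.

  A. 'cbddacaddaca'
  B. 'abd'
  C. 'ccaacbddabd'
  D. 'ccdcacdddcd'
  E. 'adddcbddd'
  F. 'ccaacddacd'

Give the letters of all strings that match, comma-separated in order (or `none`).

A → no match
B → no match
C → no match
D → no match
E → no match
F → no match

none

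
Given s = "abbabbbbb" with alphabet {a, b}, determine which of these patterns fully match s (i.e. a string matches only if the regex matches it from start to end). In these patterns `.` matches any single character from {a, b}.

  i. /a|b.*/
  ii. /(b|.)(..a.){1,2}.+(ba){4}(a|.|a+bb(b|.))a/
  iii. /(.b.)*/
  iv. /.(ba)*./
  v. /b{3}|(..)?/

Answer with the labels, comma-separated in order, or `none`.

iii

i → no match
ii → no match — must end with "a"
iii → match
iv → no match
v → no match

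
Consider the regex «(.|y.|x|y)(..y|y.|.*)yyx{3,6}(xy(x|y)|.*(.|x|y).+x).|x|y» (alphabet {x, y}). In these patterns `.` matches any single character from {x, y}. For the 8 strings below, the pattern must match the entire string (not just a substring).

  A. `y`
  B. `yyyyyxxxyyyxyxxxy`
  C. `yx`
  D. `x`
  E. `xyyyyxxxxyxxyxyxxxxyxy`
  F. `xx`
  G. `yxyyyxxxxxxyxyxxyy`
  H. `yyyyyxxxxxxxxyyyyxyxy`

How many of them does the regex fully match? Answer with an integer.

A. `y` → match
B → match
C. `yx` → no match
D. `x` → match
E → match
F. `xx` → no match
G → no match
H → match
Total matched: 5

5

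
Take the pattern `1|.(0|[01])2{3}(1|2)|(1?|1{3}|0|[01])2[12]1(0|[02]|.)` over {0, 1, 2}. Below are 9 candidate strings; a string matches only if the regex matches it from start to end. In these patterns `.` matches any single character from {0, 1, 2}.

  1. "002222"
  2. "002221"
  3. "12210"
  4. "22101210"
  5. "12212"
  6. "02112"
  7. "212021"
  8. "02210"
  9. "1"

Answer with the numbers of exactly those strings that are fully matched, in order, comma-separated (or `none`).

1, 2, 3, 5, 6, 8, 9

1 → match
2 → match
3 → match
4 → no match
5 → match
6 → match
7 → no match
8 → match
9 → match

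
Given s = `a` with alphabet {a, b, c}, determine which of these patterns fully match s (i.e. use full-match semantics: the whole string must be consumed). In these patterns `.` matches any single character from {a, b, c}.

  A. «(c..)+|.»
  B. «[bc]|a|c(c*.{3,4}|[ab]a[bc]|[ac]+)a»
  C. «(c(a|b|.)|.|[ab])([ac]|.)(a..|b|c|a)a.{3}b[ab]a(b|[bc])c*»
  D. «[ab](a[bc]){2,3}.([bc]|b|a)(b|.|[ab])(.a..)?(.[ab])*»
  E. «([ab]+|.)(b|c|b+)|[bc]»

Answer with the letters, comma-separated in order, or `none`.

A → match
B → match
C → no match
D → no match
E → no match

A, B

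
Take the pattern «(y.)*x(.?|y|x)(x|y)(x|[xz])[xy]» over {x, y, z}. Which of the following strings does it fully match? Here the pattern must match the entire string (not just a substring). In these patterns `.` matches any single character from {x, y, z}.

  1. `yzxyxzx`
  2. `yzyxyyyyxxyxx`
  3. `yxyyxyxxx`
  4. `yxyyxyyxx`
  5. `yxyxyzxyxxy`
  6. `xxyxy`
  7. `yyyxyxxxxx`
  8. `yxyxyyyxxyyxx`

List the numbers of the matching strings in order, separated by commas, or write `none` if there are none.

1 → match
2 → match
3 → match
4 → match
5 → match
6 → match
7 → match
8 → match

1, 2, 3, 4, 5, 6, 7, 8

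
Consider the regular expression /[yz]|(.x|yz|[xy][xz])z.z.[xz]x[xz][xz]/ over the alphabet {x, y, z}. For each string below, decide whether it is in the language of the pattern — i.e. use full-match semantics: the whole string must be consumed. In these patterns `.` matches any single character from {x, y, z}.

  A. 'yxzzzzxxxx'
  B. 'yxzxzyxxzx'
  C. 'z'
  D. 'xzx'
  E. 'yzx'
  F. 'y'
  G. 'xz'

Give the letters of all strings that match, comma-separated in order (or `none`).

A, B, C, F

A. 'yxzzzzxxxx' → match
B. 'yxzxzyxxzx' → match
C. 'z' → match
D. 'xzx' → no match
E. 'yzx' → no match
F. 'y' → match
G. 'xz' → no match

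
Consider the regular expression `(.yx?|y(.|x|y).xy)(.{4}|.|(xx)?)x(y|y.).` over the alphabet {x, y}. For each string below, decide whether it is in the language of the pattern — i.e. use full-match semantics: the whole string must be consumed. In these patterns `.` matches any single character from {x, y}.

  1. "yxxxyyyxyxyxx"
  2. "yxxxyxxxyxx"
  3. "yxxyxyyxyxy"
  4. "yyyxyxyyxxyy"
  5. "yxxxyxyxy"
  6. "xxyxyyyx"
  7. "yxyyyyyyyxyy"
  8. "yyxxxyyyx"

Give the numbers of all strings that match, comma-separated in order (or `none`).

1, 2, 4, 5

1 → match
2 → match
3 → no match
4 → match
5 → match
6 → no match
7 → no match
8 → no match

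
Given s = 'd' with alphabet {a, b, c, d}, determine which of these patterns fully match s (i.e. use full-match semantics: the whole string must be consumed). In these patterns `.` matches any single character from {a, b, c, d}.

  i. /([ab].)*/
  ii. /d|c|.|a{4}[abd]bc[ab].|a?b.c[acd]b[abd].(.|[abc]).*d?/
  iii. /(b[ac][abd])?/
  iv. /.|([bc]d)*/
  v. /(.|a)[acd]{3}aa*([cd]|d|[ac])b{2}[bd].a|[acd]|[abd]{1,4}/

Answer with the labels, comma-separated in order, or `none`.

i → no match
ii → match
iii → no match
iv → match
v → match

ii, iv, v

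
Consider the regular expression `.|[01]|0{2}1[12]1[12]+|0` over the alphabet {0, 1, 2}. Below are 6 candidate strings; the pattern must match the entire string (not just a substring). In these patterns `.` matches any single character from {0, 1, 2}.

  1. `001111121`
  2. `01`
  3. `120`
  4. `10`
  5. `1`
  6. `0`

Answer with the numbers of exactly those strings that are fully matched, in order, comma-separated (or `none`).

1, 5, 6

1 → match
2 → no match
3 → no match
4 → no match
5 → match
6 → match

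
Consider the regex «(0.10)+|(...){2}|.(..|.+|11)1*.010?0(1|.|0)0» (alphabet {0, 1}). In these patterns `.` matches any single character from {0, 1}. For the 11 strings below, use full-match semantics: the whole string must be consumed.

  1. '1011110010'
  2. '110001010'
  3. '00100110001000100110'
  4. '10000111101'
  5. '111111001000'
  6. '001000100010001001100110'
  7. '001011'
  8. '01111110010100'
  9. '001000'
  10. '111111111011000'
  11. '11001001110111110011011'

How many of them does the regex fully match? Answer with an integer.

1 → no match
2 → match
3 → match
4 → no match
5 → match
6 → match
7 → match
8 → no match
9 → match
10 → no match
11 → no match
Total matched: 6

6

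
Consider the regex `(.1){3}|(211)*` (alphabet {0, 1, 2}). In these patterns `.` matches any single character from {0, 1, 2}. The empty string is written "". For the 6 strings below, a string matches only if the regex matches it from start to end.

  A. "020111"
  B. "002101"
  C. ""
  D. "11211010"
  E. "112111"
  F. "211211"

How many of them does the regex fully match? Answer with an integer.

3

A → no match
B → no match
C → match
D → no match
E → match
F → match
Total matched: 3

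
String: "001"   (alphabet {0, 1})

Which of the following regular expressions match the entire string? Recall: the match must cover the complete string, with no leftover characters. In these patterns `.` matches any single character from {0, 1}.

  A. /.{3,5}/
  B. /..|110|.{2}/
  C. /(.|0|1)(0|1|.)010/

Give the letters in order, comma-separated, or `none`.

A → match
B → no match
C → no match — must end with "010"

A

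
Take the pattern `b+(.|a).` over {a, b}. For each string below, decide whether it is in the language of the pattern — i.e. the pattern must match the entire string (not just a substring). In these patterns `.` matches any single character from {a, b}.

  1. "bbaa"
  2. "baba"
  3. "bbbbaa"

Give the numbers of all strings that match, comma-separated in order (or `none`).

1 → match
2 → no match
3 → match

1, 3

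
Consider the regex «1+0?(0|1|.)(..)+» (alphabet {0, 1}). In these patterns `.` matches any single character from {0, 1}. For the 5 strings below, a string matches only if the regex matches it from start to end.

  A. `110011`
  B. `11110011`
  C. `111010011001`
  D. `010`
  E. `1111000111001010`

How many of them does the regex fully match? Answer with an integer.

A → match
B → match
C → match
D → no match — must start with `1`
E → match
Total matched: 4

4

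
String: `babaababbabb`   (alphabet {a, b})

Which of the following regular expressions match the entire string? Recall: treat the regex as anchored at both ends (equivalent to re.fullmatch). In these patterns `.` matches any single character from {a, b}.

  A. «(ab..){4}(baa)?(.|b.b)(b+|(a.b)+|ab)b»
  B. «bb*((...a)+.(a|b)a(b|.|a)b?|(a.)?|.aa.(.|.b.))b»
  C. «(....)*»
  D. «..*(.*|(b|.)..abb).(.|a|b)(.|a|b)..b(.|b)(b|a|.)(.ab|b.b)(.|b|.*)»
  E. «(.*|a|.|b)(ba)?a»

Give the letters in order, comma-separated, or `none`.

C

A → no match — must start with `ab`
B → no match
C → match
D → no match
E → no match — must end with `a`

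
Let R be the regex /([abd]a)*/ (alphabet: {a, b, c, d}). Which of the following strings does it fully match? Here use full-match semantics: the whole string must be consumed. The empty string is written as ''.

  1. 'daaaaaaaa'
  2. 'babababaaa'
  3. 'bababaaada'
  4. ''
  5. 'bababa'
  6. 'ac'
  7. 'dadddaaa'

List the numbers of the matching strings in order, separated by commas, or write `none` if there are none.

1 → no match
2 → match
3 → match
4 → match
5 → match
6 → no match
7 → no match

2, 3, 4, 5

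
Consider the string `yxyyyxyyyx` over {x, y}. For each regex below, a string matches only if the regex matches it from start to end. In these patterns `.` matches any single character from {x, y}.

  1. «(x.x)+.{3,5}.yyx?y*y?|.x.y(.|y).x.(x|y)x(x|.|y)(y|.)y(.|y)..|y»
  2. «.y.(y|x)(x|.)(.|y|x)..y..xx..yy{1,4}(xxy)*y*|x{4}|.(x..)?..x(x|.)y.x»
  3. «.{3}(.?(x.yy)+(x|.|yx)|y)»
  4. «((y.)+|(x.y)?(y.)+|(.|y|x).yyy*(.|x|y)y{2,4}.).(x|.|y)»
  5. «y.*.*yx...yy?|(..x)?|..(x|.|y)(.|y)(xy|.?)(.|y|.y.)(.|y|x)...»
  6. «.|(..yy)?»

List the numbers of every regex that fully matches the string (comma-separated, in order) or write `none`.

4, 5

1 → no match
2 → no match
3 → no match
4 → match
5 → match
6 → no match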